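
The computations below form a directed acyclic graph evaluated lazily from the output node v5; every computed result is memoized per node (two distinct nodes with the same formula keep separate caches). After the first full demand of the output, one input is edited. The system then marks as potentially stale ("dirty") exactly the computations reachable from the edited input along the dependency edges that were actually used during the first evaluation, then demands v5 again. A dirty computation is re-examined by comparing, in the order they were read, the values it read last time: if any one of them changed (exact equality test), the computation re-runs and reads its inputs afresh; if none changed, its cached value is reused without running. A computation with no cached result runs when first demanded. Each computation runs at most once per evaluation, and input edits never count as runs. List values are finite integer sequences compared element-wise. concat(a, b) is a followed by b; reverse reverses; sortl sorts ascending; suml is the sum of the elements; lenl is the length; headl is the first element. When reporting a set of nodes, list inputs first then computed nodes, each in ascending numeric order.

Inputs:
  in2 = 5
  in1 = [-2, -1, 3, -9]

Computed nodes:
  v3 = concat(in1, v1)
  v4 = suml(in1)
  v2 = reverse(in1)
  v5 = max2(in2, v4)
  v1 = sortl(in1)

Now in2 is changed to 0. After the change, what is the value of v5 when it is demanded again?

Demanding v5 again yields 0.

First demand of the output computes:
  v4 = suml([-2, -1, 3, -9]) = -9
  v5 = max2(5, -9) = 5

After the edit, cleaning proceeds:
  v5: a read changed (in2 5->0) — executes, giving 0.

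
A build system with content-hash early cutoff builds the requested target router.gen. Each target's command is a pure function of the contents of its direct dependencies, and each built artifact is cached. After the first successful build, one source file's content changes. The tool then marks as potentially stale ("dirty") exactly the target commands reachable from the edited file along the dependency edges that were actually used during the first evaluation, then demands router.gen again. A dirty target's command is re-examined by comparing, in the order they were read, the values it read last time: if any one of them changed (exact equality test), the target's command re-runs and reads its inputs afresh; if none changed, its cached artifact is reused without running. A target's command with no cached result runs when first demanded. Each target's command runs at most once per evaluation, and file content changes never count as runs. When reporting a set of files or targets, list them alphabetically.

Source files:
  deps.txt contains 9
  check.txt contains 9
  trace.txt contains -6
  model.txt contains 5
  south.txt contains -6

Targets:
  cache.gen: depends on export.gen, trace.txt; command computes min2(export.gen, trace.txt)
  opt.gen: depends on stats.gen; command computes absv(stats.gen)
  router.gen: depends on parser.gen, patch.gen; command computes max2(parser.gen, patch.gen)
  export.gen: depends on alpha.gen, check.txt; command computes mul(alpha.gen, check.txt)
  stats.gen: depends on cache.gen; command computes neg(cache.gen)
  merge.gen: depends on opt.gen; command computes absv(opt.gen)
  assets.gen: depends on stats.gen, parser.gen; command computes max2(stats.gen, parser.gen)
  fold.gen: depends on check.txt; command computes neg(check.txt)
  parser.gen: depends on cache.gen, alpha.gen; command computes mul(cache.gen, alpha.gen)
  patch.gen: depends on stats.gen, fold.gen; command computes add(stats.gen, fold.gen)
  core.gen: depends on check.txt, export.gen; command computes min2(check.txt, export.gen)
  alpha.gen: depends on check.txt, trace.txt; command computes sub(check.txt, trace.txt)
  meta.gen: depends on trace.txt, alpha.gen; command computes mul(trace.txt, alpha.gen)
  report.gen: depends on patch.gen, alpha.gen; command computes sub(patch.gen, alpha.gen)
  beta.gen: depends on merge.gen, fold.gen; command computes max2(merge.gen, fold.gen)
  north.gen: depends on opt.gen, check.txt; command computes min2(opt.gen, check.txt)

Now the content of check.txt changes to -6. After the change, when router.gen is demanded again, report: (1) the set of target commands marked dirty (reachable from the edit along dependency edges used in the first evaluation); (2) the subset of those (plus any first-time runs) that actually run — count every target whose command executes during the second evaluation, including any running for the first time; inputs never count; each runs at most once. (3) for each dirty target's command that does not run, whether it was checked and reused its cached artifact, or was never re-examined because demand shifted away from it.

Marked dirty: alpha.gen, cache.gen, export.gen, fold.gen, parser.gen, patch.gen, router.gen, stats.gen.
Target commands that run: alpha.gen, cache.gen, export.gen, fold.gen, parser.gen, patch.gen, router.gen — 7 in total.
Checked but reused from cache: stats.gen.
Key observation: the cutoff stops propagation at stats.gen — its inputs' values are unchanged, so it reuses its cache.

First evaluation (everything demanded from the output):
  alpha.gen = sub(9, -6) = 15
  export.gen = mul(15, 9) = 135
  cache.gen = min2(135, -6) = -6
  fold.gen = neg(9) = -9
  parser.gen = mul(-6, 15) = -90
  stats.gen = neg(-6) = 6
  patch.gen = add(6, -9) = -3
  router.gen = max2(-90, -3) = -3

Propagation after the edit:
  alpha.gen: runs — check.txt 9->-6; result 0.
  export.gen: runs — alpha.gen 15->0; check.txt 9->-6; result 0.
  cache.gen: runs — export.gen 135->0; result -6 (same value as before).
  fold.gen: runs — check.txt 9->-6; result 6.
  parser.gen: runs — alpha.gen 15->0; result 0.
  stats.gen: checked — values it read are unchanged (cache.gen unchanged); reused cached 6 without running.
  patch.gen: runs — fold.gen -9->6; result 12.
  router.gen: runs — parser.gen -90->0; patch.gen -3->12; result 12.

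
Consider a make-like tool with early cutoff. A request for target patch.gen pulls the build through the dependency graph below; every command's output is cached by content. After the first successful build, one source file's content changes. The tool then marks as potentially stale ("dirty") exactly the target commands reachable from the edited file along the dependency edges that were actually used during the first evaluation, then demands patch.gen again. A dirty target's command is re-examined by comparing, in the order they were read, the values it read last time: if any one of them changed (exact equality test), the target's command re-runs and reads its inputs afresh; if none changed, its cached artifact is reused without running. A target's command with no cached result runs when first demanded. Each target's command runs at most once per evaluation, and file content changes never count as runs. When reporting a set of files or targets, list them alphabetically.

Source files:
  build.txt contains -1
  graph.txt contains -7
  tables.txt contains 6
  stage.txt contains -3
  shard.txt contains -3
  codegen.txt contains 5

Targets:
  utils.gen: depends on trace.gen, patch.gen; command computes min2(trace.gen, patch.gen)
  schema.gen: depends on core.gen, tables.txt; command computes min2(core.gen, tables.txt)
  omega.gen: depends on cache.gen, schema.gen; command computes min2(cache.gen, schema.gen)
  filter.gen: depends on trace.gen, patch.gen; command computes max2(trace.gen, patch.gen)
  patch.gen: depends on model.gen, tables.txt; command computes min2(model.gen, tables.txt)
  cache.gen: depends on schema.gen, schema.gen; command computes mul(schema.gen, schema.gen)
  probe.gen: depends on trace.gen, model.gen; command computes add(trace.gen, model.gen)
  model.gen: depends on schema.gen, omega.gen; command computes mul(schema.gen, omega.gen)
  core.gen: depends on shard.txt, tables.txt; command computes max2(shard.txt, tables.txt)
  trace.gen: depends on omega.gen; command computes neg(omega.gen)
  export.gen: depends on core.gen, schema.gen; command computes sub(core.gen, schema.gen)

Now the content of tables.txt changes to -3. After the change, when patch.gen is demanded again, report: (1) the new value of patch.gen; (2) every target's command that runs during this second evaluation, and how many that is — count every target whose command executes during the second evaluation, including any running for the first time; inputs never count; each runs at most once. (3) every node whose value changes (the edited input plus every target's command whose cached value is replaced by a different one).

Demanding patch.gen again yields -3.
6 target commands run: cache.gen, core.gen, model.gen, omega.gen, patch.gen, schema.gen.
The nodes whose values change: cache.gen, core.gen, model.gen, omega.gen, patch.gen, schema.gen, tables.txt.

First demand of the output computes:
  core.gen = max2(-3, 6) = 6
  schema.gen = min2(6, 6) = 6
  cache.gen = mul(6, 6) = 36
  omega.gen = min2(36, 6) = 6
  model.gen = mul(6, 6) = 36
  patch.gen = min2(36, 6) = 6

After the edit, cleaning proceeds:
  core.gen: a read changed (tables.txt 6->-3) — executes, giving -3.
  schema.gen: a read changed (core.gen 6->-3; tables.txt 6->-3) — executes, giving -3.
  cache.gen: a read changed (schema.gen 6->-3; schema.gen 6->-3) — executes, giving 9.
  omega.gen: a read changed (cache.gen 36->9; schema.gen 6->-3) — executes, giving -3.
  model.gen: a read changed (schema.gen 6->-3; omega.gen 6->-3) — executes, giving 9.
  patch.gen: a read changed (model.gen 36->9; tables.txt 6->-3) — executes, giving -3.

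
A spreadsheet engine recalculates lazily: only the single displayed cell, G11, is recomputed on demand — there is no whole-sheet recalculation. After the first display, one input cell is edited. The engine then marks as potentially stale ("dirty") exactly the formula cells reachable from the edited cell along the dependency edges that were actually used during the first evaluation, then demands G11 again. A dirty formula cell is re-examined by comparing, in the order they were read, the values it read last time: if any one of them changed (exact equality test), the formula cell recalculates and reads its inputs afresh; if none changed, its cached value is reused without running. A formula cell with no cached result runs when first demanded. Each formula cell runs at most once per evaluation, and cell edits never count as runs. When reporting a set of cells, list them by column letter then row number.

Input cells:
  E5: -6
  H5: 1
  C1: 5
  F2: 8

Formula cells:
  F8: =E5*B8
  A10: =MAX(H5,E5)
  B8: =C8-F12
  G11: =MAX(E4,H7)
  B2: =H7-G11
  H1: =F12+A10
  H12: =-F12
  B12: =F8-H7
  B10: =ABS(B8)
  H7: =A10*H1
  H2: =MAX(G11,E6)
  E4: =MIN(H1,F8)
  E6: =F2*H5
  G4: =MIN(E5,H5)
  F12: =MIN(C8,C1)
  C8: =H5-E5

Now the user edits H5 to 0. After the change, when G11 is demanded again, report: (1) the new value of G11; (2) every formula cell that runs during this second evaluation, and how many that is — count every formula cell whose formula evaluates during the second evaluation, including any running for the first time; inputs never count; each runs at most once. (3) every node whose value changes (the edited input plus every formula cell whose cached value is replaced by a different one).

First evaluation (everything demanded from the output):
  A10 = MAX(1, -6) = 1
  C8 = 1 - -6 = 7
  F12 = MIN(7, 5) = 5
  B8 = 7 - 5 = 2
  F8 = -6 * 2 = -12
  H1 = 5 + 1 = 6
  E4 = MIN(6, -12) = -12
  H7 = 1 * 6 = 6
  G11 = MAX(-12, 6) = 6

Propagation after the edit:
  A10: runs — H5 1->0; result 0.
  C8: runs — H5 1->0; result 6.
  F12: runs — C8 7->6; result 5 (same value as before).
  B8: runs — C8 7->6; result 1.
  F8: runs — B8 2->1; result -6.
  H1: runs — A10 1->0; result 5.
  E4: runs — H1 6->5; F8 -12->-6; result -6.
  H7: runs — A10 1->0; H1 6->5; result 0.
  G11: runs — E4 -12->-6; H7 6->0; result 0.

New value of G11: 0.
Formula cells that run: A10, B8, C8, E4, F8, F12, G11, H1, H7 — 9 in total.
Values that change: A10, B8, C8, E4, F8, G11, H1, H5, H7.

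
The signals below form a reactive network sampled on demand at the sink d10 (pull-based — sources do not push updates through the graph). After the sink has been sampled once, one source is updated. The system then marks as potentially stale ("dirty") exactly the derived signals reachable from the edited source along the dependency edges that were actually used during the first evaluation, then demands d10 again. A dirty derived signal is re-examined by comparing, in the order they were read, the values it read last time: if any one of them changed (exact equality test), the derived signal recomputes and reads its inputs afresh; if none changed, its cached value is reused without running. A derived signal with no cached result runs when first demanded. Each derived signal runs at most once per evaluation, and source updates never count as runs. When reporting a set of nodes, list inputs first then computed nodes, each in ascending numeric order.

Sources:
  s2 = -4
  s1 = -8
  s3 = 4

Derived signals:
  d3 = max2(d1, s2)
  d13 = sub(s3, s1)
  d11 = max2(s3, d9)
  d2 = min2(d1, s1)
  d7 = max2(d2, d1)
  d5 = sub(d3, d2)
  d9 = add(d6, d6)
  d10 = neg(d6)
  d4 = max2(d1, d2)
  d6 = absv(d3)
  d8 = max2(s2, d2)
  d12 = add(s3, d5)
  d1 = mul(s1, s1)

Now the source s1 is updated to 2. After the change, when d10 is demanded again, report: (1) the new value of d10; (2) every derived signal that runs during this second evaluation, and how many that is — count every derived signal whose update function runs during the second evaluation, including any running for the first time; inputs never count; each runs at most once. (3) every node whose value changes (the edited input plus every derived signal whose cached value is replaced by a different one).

d10 now evaluates to -4.
Run set: d1, d3, d6, d10 (4 run).
Changed values: s1, d1, d3, d6, d10.

Initial pass — values computed on the first demand:
  d1 = mul(-8, -8) = 64
  d3 = max2(64, -4) = 64
  d6 = absv(64) = 64
  d10 = neg(64) = -64

Second demand — change propagation:
  d1: re-runs because s1 -8->2; s1 -8->2; new result 4.
  d3: re-runs because d1 64->4; new result 4.
  d6: re-runs because d3 64->4; new result 4.
  d10: re-runs because d6 64->4; new result -4.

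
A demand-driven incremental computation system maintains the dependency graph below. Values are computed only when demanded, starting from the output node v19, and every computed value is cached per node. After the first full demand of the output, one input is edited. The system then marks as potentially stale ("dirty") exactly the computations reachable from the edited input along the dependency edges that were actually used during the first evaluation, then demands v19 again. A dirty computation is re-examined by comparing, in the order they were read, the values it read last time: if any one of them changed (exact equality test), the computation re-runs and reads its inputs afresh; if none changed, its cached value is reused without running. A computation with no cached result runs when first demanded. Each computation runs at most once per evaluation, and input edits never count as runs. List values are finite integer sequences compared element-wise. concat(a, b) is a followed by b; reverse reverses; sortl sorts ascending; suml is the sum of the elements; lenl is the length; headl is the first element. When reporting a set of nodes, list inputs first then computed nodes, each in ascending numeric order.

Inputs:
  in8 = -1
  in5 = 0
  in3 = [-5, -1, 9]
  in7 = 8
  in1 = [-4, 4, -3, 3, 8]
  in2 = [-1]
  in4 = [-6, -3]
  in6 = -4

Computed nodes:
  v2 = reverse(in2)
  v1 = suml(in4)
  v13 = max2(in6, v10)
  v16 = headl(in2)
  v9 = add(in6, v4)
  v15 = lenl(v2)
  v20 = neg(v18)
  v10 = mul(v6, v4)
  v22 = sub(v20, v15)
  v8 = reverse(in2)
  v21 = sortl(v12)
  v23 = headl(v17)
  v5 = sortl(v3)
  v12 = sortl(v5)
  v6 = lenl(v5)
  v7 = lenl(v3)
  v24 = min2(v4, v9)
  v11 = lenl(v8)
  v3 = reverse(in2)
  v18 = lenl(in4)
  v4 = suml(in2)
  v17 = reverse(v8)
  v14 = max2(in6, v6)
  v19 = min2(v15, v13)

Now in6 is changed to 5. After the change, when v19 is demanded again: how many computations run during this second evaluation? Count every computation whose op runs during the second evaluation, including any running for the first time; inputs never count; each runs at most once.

Computations that run: v13, v19 — 2 in total.

First evaluation (everything demanded from the output):
  v2 = reverse([-1]) = [-1]
  v3 = reverse([-1]) = [-1]
  v4 = suml([-1]) = -1
  v5 = sortl([-1]) = [-1]
  v6 = lenl([-1]) = 1
  v10 = mul(1, -1) = -1
  v13 = max2(-4, -1) = -1
  v15 = lenl([-1]) = 1
  v19 = min2(1, -1) = -1

Propagation after the edit:
  v13: runs — in6 -4->5; result 5.
  v19: runs — v13 -1->5; result 1.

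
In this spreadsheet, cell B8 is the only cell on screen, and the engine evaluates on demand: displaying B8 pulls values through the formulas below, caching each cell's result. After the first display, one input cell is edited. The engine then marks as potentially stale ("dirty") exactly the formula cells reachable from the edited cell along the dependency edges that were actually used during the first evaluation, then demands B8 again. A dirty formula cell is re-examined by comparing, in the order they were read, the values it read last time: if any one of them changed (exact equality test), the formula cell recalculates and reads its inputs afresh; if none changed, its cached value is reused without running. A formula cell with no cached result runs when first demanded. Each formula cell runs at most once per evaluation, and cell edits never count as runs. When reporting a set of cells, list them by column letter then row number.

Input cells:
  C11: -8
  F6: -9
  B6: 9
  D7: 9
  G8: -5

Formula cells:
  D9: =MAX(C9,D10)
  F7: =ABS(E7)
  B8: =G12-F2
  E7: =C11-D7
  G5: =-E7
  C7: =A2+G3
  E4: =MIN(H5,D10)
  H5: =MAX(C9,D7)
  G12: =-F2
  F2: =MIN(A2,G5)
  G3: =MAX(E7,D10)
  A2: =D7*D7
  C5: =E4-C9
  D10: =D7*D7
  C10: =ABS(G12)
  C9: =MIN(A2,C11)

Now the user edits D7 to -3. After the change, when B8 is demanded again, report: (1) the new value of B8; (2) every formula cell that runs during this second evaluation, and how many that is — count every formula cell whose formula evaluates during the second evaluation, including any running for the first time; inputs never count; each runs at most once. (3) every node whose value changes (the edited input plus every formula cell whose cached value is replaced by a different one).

B8 now evaluates to -10.
Run set: A2, B8, E7, F2, G5, G12 (6 run).
Changed values: A2, B8, D7, E7, F2, G5, G12.

Initial pass — values computed on the first demand:
  A2 = 9 * 9 = 81
  E7 = -8 - 9 = -17
  G5 = -(-17) = 17
  F2 = MIN(81, 17) = 17
  G12 = -(17) = -17
  B8 = -17 - 17 = -34

Second demand — change propagation:
  A2: re-runs because D7 9->-3; D7 9->-3; new result 9.
  E7: re-runs because D7 9->-3; new result -5.
  G5: re-runs because E7 -17->-5; new result 5.
  F2: re-runs because A2 81->9; G5 17->5; new result 5.
  G12: re-runs because F2 17->5; new result -5.
  B8: re-runs because G12 -17->-5; F2 17->5; new result -10.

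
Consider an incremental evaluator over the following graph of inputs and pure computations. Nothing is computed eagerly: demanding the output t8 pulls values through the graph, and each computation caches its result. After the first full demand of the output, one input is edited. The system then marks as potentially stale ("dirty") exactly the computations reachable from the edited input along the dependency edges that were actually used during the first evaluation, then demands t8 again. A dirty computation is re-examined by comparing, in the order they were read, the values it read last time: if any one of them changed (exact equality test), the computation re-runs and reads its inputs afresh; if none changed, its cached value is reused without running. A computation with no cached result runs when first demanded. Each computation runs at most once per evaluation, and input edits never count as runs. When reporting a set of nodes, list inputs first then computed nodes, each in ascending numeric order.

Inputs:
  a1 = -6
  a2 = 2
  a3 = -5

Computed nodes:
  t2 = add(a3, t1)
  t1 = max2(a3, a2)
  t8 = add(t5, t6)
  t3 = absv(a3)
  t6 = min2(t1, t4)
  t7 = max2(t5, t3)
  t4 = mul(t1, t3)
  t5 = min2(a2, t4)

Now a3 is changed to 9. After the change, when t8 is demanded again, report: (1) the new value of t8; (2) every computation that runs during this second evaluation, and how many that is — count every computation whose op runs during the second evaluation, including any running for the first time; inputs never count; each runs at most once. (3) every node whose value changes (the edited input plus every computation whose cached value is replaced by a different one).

Initial pass — values computed on the first demand:
  t1 = max2(-5, 2) = 2
  t3 = absv(-5) = 5
  t4 = mul(2, 5) = 10
  t5 = min2(2, 10) = 2
  t6 = min2(2, 10) = 2
  t8 = add(2, 2) = 4

Second demand — change propagation:
  t1: re-runs because a3 -5->9; new result 9.
  t3: re-runs because a3 -5->9; new result 9.
  t4: re-runs because t1 2->9; t3 5->9; new result 81.
  t5: re-runs because t4 10->81; new result 2 (unchanged).
  t6: re-runs because t1 2->9; t4 10->81; new result 9.
  t8: re-runs because t6 2->9; new result 11.

t8 now evaluates to 11.
Run set: t1, t3, t4, t5, t6, t8 (6 run).
Changed values: a3, t1, t3, t4, t6, t8.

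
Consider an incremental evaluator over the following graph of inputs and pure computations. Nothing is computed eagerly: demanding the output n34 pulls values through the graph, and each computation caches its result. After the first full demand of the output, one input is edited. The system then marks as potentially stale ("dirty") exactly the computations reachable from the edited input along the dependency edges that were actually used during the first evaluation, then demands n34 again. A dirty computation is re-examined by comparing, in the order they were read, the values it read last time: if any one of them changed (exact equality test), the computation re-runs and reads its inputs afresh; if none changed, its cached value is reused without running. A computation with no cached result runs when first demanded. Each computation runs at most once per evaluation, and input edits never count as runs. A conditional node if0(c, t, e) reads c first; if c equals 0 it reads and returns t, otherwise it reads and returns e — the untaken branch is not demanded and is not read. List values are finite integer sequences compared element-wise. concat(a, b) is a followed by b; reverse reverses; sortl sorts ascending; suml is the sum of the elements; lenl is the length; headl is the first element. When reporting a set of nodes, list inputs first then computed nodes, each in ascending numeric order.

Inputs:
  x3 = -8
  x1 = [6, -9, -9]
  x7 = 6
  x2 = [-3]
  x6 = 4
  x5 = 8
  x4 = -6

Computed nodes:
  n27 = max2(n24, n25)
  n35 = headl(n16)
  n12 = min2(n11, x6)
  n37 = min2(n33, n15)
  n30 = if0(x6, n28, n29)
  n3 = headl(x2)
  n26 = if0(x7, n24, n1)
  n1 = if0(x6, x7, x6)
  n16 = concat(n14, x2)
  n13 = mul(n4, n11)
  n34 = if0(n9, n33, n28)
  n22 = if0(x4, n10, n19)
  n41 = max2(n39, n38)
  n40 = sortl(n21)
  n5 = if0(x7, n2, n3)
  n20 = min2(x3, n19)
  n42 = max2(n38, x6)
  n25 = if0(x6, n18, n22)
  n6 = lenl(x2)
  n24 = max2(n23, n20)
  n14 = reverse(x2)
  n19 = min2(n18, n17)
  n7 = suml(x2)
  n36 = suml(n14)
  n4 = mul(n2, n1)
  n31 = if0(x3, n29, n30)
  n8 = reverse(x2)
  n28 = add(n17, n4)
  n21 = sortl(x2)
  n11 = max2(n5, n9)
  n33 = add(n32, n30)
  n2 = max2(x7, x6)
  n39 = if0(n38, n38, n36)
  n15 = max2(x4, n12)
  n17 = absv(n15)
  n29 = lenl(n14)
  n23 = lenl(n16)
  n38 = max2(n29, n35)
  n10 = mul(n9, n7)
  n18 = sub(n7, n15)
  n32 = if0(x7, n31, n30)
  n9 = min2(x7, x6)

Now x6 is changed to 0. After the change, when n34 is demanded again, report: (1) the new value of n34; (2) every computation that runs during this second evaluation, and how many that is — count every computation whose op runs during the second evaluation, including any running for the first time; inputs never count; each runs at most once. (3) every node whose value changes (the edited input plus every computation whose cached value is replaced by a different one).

n34 now evaluates to 72.
Run set: n1, n2, n4, n9, n11, n12, n15, n17, n28, n30, n32, n33, n34 (13 run).
Changed values: x6, n1, n4, n9, n11, n12, n15, n17, n28, n34.
The important point: the flipped condition pulls in fresh nodes; n30, n32, n33 run for the first time.

Initial pass — values computed on the first demand:
  n1 = if0(x6=4 -> else branch x6) = 4
  n2 = max2(6, 4) = 6
  n3 = headl([-3]) = -3
  n4 = mul(6, 4) = 24
  n5 = if0(x7=6 -> else branch n3) = -3
  n9 = min2(6, 4) = 4
  n11 = max2(-3, 4) = 4
  n12 = min2(4, 4) = 4
  n15 = max2(-6, 4) = 4
  n17 = absv(4) = 4
  n28 = add(4, 24) = 28
  n34 = if0(n9=4 -> else branch n28) = 28

Second demand — change propagation:
  n1: re-runs because x6 4->0; x6 4->0; new result 6.
  n2: re-runs because x6 4->0; new result 6 (unchanged).
  n4: re-runs because n1 4->6; new result 36.
  n9: re-runs because x6 4->0; new result 0.
  n11: re-runs because n9 4->0; new result 0.
  n12: re-runs because n11 4->0; x6 4->0; new result 0.
  n15: re-runs because n12 4->0; new result 0.
  n17: re-runs because n15 4->0; new result 0.
  n28: re-runs because n17 4->0; n4 24->36; new result 36.
  n30: newly demanded (no cache) — executes and yields 36.
  n32: newly demanded (no cache) — executes and yields 36.
  n33: newly demanded (no cache) — executes and yields 72.
  n34: re-runs because n9 4->0; n28 28->36; new result 72.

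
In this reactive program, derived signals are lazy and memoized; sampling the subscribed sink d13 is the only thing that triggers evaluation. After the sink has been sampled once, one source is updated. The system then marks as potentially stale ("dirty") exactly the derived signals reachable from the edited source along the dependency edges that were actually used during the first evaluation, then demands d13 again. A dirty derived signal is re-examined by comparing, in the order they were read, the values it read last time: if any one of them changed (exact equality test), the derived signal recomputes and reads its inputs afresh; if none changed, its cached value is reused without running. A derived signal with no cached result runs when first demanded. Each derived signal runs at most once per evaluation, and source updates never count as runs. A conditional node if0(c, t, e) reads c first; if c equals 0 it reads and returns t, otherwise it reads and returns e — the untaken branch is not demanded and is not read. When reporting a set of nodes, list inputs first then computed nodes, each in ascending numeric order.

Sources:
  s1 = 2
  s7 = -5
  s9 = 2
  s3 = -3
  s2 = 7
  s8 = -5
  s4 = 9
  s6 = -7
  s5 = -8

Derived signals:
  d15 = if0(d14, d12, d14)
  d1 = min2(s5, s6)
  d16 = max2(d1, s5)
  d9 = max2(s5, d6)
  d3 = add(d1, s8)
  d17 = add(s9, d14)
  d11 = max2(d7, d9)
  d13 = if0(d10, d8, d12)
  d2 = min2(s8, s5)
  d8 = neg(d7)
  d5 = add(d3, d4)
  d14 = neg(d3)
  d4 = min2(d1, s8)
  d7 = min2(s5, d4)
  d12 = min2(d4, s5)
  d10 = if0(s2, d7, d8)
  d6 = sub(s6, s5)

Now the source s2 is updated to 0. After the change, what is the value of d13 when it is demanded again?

Demanding d13 again yields -8.

First demand of the output computes:
  d1 = min2(-8, -7) = -8
  d4 = min2(-8, -5) = -8
  d7 = min2(-8, -8) = -8
  d8 = neg(-8) = 8
  d10 = if0(s2=7 -> else branch d8) = 8
  d12 = min2(-8, -8) = -8
  d13 = if0(d10=8 -> else branch d12) = -8

After the edit, cleaning proceeds:
  d10: a read changed (s2 7->0) — executes, giving -8.
  d13: a read changed (d10 8->-8) — executes, giving -8 — identical to its old value.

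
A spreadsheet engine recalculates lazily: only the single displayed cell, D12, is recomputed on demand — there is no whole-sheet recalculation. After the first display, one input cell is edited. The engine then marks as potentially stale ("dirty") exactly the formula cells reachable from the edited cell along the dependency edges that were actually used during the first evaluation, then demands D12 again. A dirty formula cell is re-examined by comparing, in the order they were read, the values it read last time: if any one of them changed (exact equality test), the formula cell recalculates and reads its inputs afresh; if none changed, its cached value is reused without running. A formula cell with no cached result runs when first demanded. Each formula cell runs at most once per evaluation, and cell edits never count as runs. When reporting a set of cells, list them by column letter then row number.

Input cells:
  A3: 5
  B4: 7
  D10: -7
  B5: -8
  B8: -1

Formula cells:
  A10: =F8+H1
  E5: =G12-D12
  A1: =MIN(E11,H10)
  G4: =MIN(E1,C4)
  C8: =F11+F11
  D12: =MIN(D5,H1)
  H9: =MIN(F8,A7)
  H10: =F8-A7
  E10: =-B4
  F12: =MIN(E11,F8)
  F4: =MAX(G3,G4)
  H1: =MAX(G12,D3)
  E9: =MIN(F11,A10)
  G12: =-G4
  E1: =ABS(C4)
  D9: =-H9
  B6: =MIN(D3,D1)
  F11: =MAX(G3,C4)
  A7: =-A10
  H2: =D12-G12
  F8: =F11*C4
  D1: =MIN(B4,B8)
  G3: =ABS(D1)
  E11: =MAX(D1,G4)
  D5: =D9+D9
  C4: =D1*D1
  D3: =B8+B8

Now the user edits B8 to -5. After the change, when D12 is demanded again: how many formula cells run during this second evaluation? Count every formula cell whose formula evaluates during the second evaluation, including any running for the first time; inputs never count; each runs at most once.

First evaluation (everything demanded from the output):
  D1 = MIN(7, -1) = -1
  C4 = -1 * -1 = 1
  D3 = -1 + -1 = -2
  E1 = ABS(1) = 1
  G3 = ABS(-1) = 1
  F11 = MAX(1, 1) = 1
  F8 = 1 * 1 = 1
  G4 = MIN(1, 1) = 1
  G12 = -(1) = -1
  H1 = MAX(-1, -2) = -1
  A10 = 1 + -1 = 0
  A7 = -(0) = 0
  H9 = MIN(1, 0) = 0
  D9 = -(0) = 0
  D5 = 0 + 0 = 0
  D12 = MIN(0, -1) = -1

Propagation after the edit:
  D1: runs — B8 -1->-5; result -5.
  C4: runs — D1 -1->-5; D1 -1->-5; result 25.
  D3: runs — B8 -1->-5; B8 -1->-5; result -10.
  E1: runs — C4 1->25; result 25.
  G3: runs — D1 -1->-5; result 5.
  F11: runs — G3 1->5; C4 1->25; result 25.
  F8: runs — F11 1->25; C4 1->25; result 625.
  G4: runs — E1 1->25; C4 1->25; result 25.
  G12: runs — G4 1->25; result -25.
  H1: runs — G12 -1->-25; D3 -2->-10; result -10.
  A10: runs — F8 1->625; H1 -1->-10; result 615.
  A7: runs — A10 0->615; result -615.
  H9: runs — F8 1->625; A7 0->-615; result -615.
  D9: runs — H9 0->-615; result 615.
  D5: runs — D9 0->615; D9 0->615; result 1230.
  D12: runs — D5 0->1230; H1 -1->-10; result -10.

Formula cells that run: A7, A10, C4, D1, D3, D5, D9, D12, E1, F8, F11, G3, G4, G12, H1, H9 — 16 in total.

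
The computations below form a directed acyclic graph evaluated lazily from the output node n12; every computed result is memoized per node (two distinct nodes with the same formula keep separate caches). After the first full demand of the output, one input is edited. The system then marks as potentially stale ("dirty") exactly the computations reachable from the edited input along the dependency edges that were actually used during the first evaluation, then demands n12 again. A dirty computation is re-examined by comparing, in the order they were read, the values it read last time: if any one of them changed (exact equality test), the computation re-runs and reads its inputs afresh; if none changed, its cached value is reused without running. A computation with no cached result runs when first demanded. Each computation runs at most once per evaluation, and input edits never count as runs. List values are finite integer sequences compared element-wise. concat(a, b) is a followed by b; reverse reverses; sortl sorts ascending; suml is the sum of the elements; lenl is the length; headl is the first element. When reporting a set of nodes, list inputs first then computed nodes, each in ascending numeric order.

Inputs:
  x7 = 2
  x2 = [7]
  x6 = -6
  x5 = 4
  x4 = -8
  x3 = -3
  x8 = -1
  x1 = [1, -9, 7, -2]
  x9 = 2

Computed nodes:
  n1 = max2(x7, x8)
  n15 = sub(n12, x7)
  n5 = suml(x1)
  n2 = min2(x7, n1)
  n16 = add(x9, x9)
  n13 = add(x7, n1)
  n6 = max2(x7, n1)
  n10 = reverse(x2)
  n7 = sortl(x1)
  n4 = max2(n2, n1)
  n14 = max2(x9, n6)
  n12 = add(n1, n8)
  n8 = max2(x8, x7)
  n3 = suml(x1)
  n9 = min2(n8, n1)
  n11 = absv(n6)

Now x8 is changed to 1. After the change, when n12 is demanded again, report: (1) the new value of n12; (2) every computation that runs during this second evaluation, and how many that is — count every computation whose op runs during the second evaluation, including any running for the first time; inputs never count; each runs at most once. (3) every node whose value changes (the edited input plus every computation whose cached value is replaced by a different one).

First demand of the output computes:
  n1 = max2(2, -1) = 2
  n8 = max2(-1, 2) = 2
  n12 = add(2, 2) = 4

After the edit, cleaning proceeds:
  n1: a read changed (x8 -1->1) — executes, giving 2 — identical to its old value.
  n8: a read changed (x8 -1->1) — executes, giving 2 — identical to its old value.
  n12: dirty, but its reads are unchanged (n1 unchanged, n8 unchanged); cached 4 stands.

Note where the cutoff bites: n12 is checked, finds nothing changed, and keeps its cache.

Demanding n12 again yields 4.
2 computations run: n1, n8.
The nodes whose values change: x8.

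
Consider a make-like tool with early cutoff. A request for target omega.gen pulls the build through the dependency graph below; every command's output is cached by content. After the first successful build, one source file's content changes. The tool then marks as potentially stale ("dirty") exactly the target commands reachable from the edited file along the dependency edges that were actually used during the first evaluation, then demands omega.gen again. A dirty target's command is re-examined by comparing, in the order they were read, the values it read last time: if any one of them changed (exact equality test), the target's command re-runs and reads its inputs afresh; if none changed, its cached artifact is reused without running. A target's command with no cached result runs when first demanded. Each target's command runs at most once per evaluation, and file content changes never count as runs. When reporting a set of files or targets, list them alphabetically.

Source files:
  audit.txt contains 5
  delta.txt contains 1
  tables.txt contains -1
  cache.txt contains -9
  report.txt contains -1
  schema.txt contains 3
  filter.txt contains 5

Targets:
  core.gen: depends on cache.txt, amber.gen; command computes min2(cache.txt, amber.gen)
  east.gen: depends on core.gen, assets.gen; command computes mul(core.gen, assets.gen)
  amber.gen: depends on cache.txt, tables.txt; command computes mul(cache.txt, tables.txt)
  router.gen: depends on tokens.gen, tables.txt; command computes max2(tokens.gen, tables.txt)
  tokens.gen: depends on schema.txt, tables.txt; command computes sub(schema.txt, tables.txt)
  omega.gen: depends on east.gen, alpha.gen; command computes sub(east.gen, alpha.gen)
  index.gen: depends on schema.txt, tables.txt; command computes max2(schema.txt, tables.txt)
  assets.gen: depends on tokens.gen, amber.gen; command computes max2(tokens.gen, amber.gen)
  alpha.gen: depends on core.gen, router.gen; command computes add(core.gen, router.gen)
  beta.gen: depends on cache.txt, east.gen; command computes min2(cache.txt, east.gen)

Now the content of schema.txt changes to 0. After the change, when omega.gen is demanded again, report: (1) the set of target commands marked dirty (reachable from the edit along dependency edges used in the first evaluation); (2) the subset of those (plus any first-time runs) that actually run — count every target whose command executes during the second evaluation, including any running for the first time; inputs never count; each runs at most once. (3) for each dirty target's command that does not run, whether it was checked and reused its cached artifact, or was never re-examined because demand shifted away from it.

The edit dirties: alpha.gen, assets.gen, east.gen, omega.gen, router.gen, tokens.gen.
5 target commands run: alpha.gen, assets.gen, omega.gen, router.gen, tokens.gen.
Cache hits after checking: east.gen.
Note where the cutoff bites: east.gen is checked, finds nothing changed, and keeps its cache.

First demand of the output computes:
  amber.gen = mul(-9, -1) = 9
  core.gen = min2(-9, 9) = -9
  tokens.gen = sub(3, -1) = 4
  assets.gen = max2(4, 9) = 9
  east.gen = mul(-9, 9) = -81
  router.gen = max2(4, -1) = 4
  alpha.gen = add(-9, 4) = -5
  omega.gen = sub(-81, -5) = -76

After the edit, cleaning proceeds:
  tokens.gen: a read changed (schema.txt 3->0) — executes, giving 1.
  assets.gen: a read changed (tokens.gen 4->1) — executes, giving 9 — identical to its old value.
  east.gen: dirty, but its reads are unchanged (core.gen unchanged, assets.gen unchanged); cached -81 stands.
  router.gen: a read changed (tokens.gen 4->1) — executes, giving 1.
  alpha.gen: a read changed (router.gen 4->1) — executes, giving -8.
  omega.gen: a read changed (alpha.gen -5->-8) — executes, giving -73.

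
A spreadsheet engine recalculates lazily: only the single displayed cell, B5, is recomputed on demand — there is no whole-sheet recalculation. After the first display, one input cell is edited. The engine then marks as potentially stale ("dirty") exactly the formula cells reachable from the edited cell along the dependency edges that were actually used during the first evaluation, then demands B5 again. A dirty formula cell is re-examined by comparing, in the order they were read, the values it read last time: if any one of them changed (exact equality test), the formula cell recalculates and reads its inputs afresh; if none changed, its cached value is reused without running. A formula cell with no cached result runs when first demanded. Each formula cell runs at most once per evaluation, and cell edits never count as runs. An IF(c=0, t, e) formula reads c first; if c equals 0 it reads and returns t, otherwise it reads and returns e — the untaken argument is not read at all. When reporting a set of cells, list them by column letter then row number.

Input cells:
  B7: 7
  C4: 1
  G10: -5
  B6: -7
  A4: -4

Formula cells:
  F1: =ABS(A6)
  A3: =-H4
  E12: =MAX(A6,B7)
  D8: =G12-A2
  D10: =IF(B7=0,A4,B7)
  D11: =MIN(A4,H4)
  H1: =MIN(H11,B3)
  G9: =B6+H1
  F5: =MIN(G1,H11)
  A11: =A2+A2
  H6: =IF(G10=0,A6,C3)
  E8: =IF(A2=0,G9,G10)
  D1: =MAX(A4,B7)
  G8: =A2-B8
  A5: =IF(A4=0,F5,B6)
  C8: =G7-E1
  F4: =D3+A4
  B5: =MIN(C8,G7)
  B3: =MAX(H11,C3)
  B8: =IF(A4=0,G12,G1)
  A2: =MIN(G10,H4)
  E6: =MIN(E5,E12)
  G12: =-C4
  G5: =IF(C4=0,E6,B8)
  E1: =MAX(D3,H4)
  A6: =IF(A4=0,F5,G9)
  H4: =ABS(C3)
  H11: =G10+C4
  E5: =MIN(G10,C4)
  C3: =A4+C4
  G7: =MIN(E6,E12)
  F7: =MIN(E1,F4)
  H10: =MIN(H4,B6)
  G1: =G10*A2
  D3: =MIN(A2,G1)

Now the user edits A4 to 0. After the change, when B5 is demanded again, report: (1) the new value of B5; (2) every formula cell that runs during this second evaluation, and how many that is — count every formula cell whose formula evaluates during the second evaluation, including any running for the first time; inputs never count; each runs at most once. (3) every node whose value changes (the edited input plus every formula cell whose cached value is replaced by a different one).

New value of B5: -6.
Formula cells that run: A2, A6, B5, C3, C8, E1, E12, F5, H4 — 9 in total.
Values that change: A4, A6, B5, C3, C8, E1, H4.
Key observation: a condition flipped, so demand moved to the other branch — B3, G9, H1 are never re-examined.

First evaluation (everything demanded from the output):
  C3 = -4 + 1 = -3
  E5 = MIN(-5, 1) = -5
  H4 = ABS(-3) = 3
  A2 = MIN(-5, 3) = -5
  G1 = -5 * -5 = 25
  D3 = MIN(-5, 25) = -5
  E1 = MAX(-5, 3) = 3
  H11 = -5 + 1 = -4
  B3 = MAX(-4, -3) = -3
  H1 = MIN(-4, -3) = -4
  G9 = -7 + -4 = -11
  A6 = IF(A4=0: A4=-4 -> else branch G9) = -11
  E12 = MAX(-11, 7) = 7
  E6 = MIN(-5, 7) = -5
  G7 = MIN(-5, 7) = -5
  C8 = -5 - 3 = -8
  B5 = MIN(-8, -5) = -8

Propagation after the edit:
  C3: runs — A4 -4->0; result 1.
  B3: marked dirty but never re-examined — demand shifted away from it.
  H1: marked dirty but never re-examined — demand shifted away from it.
  G9: marked dirty but never re-examined — demand shifted away from it.
  H4: runs — C3 -3->1; result 1.
  A2: runs — H4 3->1; result -5 (same value as before).
  G1: checked — values it read are unchanged (G10 unchanged, A2 unchanged); reused cached 25 without running.
  D3: checked — values it read are unchanged (A2 unchanged, G1 unchanged); reused cached -5 without running.
  E1: runs — H4 3->1; result 1.
  F5: demanded for the first time — runs, produces -4.
  A6: runs — A4 -4->0; result -4.
  E12: runs — A6 -11->-4; result 7 (same value as before).
  E6: checked — values it read are unchanged (E5 unchanged, E12 unchanged); reused cached -5 without running.
  G7: checked — values it read are unchanged (E6 unchanged, E12 unchanged); reused cached -5 without running.
  C8: runs — E1 3->1; result -6.
  B5: runs — C8 -8->-6; result -6.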